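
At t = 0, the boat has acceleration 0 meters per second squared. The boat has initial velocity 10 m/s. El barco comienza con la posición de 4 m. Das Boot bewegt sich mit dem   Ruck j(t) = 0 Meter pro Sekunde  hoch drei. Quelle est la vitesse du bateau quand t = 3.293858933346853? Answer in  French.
Pour résoudre ceci, nous devons prendre 2 primitives de notre équation du jerk j(t) = 0. En prenant ∫j(t)dt et en appliquant a(0) = 0, nous trouvons a(t) = 0. En prenant ∫a(t)dt et en appliquant v(0) = 10, nous trouvons v(t) = 10. En utilisant v(t) = 10 et en substituant t = 3.293858933346853, nous trouvons v = 10.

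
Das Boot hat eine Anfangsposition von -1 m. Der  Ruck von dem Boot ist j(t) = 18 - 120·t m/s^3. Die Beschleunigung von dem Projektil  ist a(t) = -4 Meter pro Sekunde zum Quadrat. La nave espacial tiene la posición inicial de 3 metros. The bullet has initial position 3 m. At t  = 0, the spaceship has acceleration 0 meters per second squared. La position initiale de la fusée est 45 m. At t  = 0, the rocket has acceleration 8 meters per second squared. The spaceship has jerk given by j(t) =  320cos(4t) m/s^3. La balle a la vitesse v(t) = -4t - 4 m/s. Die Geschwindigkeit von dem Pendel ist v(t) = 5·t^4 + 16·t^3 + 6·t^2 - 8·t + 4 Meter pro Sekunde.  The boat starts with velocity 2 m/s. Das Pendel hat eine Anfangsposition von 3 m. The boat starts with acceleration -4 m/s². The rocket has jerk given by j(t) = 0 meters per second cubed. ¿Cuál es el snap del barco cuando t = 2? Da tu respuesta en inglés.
We must differentiate our jerk equation j(t) = 18 - 120·t 1 time. Differentiating jerk, we get snap: s(t) = -120. We have snap s(t) = -120. Substituting t = 2: s(2) = -120.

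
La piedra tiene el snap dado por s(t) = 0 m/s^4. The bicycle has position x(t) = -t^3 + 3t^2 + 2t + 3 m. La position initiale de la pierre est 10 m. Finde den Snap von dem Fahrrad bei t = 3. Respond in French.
Pour résoudre ceci, nous devons prendre 4 dérivées de notre équation de la position x(t) = -t^3 + 3·t^2 + 2·t + 3. La dérivée de la position donne la vitesse: v(t) = -3·t^2 + 6·t + 2. En prenant d/dt de v(t), nous trouvons a(t) = 6 - 6·t. En prenant d/dt de a(t), nous trouvons j(t) = -6. En dérivant le jerk, nous obtenons le snap: s(t) = 0. Nous avons le snap s(t) = 0. En substituant t = 3: s(3) = 0.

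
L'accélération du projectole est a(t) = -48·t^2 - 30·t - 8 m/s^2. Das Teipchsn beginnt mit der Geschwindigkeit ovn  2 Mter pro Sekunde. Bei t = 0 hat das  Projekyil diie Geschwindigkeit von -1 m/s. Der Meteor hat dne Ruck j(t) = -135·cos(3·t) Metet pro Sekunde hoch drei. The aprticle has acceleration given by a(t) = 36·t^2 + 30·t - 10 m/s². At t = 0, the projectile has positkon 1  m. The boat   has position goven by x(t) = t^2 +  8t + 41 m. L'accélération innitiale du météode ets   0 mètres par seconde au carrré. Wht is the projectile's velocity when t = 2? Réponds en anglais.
We need to integrate our acceleration equation a(t) = -48·t^2 - 30·t - 8 1 time. Taking ∫a(t)dt and applying v(0) = -1, we find v(t) = -16·t^3 - 15·t^2 - 8·t - 1. We have velocity v(t) = -16·t^3 - 15·t^2 - 8·t - 1. Substituting t = 2: v(2) = -205.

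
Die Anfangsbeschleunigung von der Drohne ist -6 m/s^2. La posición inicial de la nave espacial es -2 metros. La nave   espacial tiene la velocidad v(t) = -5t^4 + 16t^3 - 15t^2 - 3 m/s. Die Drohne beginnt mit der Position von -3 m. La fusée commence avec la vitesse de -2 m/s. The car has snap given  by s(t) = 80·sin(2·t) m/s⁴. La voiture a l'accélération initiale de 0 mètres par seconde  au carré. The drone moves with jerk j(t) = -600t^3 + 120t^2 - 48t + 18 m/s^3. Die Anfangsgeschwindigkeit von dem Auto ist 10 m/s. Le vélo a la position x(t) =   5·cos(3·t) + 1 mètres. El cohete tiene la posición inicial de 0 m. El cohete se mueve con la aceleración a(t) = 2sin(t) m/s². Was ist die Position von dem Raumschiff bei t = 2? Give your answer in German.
Ausgehend von der Geschwindigkeit v(t) = -5·t^4 + 16·t^3 - 15·t^2 - 3, nehmen wir 1 Stammfunktion. Die Stammfunktion von der Geschwindigkeit ist die Position. Mit x(0) = -2 erhalten wir x(t) = -t^5 + 4·t^4 - 5·t^3 - 3·t - 2. Mit x(t) = -t^5 + 4·t^4 - 5·t^3 - 3·t - 2 und Einsetzen von t = 2, finden wir x = -16.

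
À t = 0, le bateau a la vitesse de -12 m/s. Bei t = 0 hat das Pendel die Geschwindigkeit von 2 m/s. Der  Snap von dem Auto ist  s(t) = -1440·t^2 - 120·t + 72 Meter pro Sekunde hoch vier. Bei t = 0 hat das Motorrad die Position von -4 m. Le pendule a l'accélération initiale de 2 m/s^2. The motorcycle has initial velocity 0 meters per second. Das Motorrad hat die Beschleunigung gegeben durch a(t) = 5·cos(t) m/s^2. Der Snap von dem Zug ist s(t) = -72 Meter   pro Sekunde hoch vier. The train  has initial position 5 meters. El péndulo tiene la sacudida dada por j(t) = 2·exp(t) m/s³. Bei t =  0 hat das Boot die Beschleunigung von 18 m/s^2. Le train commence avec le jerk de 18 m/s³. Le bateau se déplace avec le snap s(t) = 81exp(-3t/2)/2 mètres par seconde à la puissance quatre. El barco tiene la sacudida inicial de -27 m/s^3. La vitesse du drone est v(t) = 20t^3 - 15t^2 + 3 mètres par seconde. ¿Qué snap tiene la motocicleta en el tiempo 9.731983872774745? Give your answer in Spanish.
Partiendo de la aceleración a(t) = 5·cos(t), tomamos 2 derivadas. La derivada de la aceleración da la sacudida: j(t) = -5·sin(t). La derivada de la sacudida da el snap: s(t) = -5·cos(t). Tenemos el snap s(t) = -5·cos(t). Sustituyendo t = 9.731983872774745: s(9.731983872774745) = 4.76591106026576.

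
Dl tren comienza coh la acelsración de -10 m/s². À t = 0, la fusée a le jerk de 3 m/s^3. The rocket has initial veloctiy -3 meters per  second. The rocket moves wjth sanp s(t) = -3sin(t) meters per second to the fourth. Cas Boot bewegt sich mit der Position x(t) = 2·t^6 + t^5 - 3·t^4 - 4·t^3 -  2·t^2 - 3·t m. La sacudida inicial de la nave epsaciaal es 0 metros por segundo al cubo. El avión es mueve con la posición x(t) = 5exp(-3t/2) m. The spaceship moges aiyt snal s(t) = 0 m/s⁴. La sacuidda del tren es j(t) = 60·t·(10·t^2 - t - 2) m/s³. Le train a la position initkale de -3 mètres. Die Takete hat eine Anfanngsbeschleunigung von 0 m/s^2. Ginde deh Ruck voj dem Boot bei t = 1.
Um dies zu lösen, müssen wir 3 Ableitungen unserer Gleichung für die Position x(t) = 2·t^6 + t^5 - 3·t^4 - 4·t^3 - 2·t^2 - 3·t nehmen. Die Ableitung von der Position ergibt die Geschwindigkeit: v(t) = 12·t^5 + 5·t^4 - 12·t^3 - 12·t^2 - 4·t - 3. Durch Ableiten von der Geschwindigkeit erhalten wir die Beschleunigung: a(t) = 60·t^4 + 20·t^3 - 36·t^2 - 24·t - 4. Durch Ableiten von der Beschleunigung erhalten wir den Ruck: j(t) = 240·t^3 + 60·t^2 - 72·t - 24. Mit j(t) = 240·t^3 + 60·t^2 - 72·t - 24 und Einsetzen von t = 1, finden wir j = 204.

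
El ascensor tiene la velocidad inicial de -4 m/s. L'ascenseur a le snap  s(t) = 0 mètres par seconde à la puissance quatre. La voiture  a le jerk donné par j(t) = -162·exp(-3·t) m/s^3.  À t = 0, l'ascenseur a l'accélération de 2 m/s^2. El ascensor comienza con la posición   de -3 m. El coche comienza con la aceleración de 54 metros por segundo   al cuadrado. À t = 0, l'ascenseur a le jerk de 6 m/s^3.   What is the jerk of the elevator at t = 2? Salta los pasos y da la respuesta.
The jerk at t = 2 is j = 6.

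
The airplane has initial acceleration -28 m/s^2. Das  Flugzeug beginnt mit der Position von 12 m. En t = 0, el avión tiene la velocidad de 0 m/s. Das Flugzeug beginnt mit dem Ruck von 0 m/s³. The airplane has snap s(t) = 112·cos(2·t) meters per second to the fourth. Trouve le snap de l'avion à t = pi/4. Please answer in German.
Aus der Gleichung für den Snap s(t) = 112·cos(2·t), setzen wir t = pi/4 ein und erhalten s = 0.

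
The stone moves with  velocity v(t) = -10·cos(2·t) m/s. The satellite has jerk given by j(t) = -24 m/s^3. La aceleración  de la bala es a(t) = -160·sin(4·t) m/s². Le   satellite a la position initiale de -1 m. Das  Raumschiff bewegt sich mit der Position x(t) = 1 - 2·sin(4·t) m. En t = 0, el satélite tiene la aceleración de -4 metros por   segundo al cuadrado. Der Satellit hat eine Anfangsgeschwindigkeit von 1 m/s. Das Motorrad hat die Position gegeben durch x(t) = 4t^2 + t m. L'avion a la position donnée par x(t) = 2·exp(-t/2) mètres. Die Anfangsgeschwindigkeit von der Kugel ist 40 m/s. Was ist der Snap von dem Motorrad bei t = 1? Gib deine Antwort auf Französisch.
Pour résoudre ceci, nous devons prendre 4 dérivées de notre équation de la position x(t) = 4·t^2 + t. En prenant d/dt de x(t), nous trouvons v(t) = 8·t + 1. En dérivant la vitesse, nous obtenons l'accélération: a(t) = 8. La dérivée de l'accélération donne le jerk: j(t) = 0. La dérivée du jerk donne le snap: s(t) = 0. En utilisant s(t) = 0 et en substituant t = 1, nous trouvons s = 0.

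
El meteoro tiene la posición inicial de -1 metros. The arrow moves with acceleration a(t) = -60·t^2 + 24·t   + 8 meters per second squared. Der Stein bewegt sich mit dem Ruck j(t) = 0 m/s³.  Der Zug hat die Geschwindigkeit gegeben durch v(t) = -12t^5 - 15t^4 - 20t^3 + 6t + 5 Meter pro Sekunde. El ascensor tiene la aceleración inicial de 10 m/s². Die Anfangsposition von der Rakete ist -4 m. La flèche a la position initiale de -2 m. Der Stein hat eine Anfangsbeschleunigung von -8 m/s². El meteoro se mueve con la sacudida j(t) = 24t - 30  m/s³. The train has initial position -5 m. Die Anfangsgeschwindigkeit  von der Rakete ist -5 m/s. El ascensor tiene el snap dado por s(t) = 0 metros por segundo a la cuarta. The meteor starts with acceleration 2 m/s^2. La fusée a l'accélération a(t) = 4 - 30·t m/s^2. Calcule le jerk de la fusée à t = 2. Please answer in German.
Um dies zu lösen, müssen wir 1 Ableitung unserer Gleichung für die Beschleunigung a(t) = 4 - 30·t nehmen. Die Ableitung von der Beschleunigung ergibt den Ruck: j(t) = -30. Wir haben den Ruck j(t) = -30. Durch Einsetzen von t = 2: j(2) = -30.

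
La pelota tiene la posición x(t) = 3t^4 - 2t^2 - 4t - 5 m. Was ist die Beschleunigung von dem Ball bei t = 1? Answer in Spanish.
Para resolver esto, necesitamos tomar 2 derivadas de nuestra ecuación de la posición x(t) = 3·t^4 - 2·t^2 - 4·t - 5. Derivando la posición, obtenemos la velocidad: v(t) = 12·t^3 - 4·t - 4. Tomando d/dt de v(t), encontramos a(t) = 36·t^2 - 4. Tenemos la aceleración a(t) = 36·t^2 - 4. Sustituyendo t = 1: a(1) = 32.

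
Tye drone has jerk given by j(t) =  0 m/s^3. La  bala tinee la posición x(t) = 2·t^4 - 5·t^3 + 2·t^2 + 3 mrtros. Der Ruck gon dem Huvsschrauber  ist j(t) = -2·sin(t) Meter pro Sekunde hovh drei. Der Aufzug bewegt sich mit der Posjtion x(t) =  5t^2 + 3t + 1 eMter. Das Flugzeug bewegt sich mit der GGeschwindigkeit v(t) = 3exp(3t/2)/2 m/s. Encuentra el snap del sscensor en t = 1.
Partiendo de la posición x(t) = 5·t^2 + 3·t + 1, tomamos 4 derivadas. Tomando d/dt de x(t), encontramos v(t) = 10·t + 3. Tomando d/dt de v(t), encontramos a(t) = 10. Derivando la aceleración, obtenemos la sacudida: j(t) = 0. La derivada de la sacudida da el snap: s(t) = 0. Tenemos el snap s(t) = 0. Sustituyendo t = 1: s(1) = 0.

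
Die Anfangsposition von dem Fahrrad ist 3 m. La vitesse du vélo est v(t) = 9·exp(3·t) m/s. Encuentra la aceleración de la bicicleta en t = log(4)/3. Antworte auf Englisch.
Starting from velocity v(t) = 9·exp(3·t), we take 1 derivative. The derivative of velocity gives acceleration: a(t) = 27·exp(3·t). We have acceleration a(t) = 27·exp(3·t). Substituting t = log(4)/3: a(log(4)/3) = 108.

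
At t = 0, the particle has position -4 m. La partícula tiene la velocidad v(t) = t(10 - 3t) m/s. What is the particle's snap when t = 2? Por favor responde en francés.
En partant de la vitesse v(t) = t·(10 - 3·t), nous prenons 3 dérivées. En prenant d/dt de v(t), nous trouvons a(t) = 10 - 6·t. En prenant d/dt de a(t), nous trouvons j(t) = -6. En dérivant le jerk, nous obtenons le snap: s(t) = 0. Nous avons le snap s(t) = 0. En substituant t = 2: s(2) = 0.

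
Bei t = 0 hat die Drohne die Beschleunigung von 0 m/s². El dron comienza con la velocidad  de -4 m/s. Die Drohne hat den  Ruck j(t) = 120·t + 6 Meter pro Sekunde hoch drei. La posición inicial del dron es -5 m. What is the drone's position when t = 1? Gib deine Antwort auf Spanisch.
Partiendo de la sacudida j(t) = 120·t + 6, tomamos 3 antiderivadas. La antiderivada de la sacudida es la aceleración. Usando a(0) = 0, obtenemos a(t) = 6·t·(10·t + 1). Integrando la aceleración y usando la condición inicial v(0) = -4, obtenemos v(t) = 20·t^3 + 3·t^2 - 4. La antiderivada de la velocidad es la posición. Usando x(0) = -5, obtenemos x(t) = 5·t^4 + t^3 - 4·t - 5. De la ecuación de la posición x(t) = 5·t^4 + t^3 - 4·t - 5, sustituimos t = 1 para obtener x = -3.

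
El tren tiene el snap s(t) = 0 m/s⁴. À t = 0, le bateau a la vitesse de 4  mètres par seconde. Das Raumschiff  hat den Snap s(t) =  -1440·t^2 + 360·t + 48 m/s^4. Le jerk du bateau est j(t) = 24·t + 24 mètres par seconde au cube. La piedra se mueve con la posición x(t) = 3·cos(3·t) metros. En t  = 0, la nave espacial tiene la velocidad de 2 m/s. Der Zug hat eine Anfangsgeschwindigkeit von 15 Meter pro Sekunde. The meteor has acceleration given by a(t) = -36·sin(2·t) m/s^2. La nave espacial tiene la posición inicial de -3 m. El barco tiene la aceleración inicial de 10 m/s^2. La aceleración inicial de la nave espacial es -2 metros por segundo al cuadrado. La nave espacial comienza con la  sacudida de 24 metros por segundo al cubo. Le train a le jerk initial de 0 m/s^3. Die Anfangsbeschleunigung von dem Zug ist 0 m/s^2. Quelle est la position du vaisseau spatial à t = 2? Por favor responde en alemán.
Ausgehend von dem Snap s(t) = -1440·t^2 + 360·t + 48, nehmen wir 4 Integrale. Das Integral von dem Snap, mit j(0) = 24, ergibt den Ruck: j(t) = -480·t^3 + 180·t^2 + 48·t + 24. Mit ∫j(t)dt und Anwendung von a(0) = -2, finden wir a(t) = -120·t^4 + 60·t^3 + 24·t^2 + 24·t - 2. Die Stammfunktion von der Beschleunigung ist die Geschwindigkeit. Mit v(0) = 2 erhalten wir v(t) = -24·t^5 + 15·t^4 + 8·t^3 + 12·t^2 - 2·t + 2. Durch Integration von der Geschwindigkeit und Verwendung der Anfangsbedingung x(0) = -3, erhalten wir x(t) = -4·t^6 + 3·t^5 + 2·t^4 + 4·t^3 - t^2 + 2·t - 3. Aus der Gleichung für die Position x(t) = -4·t^6 + 3·t^5 + 2·t^4 + 4·t^3 - t^2 + 2·t - 3, setzen wir t = 2 ein und erhalten x = -99.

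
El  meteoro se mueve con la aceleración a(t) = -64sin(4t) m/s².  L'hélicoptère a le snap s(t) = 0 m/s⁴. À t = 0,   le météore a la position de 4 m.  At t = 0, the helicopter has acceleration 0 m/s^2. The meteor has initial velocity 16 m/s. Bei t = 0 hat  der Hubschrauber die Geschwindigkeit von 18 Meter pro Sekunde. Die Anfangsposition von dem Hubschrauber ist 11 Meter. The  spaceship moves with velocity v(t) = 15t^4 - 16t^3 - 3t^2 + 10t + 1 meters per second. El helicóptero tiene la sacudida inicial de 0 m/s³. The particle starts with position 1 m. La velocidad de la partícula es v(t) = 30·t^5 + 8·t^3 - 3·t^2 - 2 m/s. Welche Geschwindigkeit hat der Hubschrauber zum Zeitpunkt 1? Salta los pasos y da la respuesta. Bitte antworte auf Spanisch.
La velocidad en t = 1 es v = 18.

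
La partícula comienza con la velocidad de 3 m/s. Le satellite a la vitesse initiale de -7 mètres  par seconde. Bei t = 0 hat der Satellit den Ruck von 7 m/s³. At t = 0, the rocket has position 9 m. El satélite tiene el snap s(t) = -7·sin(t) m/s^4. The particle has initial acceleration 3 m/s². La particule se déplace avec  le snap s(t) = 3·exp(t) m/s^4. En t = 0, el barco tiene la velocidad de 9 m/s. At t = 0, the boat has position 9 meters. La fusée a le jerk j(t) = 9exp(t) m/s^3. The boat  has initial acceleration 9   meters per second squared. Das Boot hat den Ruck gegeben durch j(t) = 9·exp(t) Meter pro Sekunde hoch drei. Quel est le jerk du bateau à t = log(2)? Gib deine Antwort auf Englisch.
Using j(t) = 9·exp(t) and substituting t = log(2), we find j = 18.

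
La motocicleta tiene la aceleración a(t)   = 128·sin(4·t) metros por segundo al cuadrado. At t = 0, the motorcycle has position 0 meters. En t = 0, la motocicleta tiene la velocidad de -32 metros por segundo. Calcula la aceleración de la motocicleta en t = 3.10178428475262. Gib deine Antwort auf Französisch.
En utilisant a(t) = 128·sin(4·t) et en substituant t = 3.10178428475262, nous trouvons a = -20.2958625068411.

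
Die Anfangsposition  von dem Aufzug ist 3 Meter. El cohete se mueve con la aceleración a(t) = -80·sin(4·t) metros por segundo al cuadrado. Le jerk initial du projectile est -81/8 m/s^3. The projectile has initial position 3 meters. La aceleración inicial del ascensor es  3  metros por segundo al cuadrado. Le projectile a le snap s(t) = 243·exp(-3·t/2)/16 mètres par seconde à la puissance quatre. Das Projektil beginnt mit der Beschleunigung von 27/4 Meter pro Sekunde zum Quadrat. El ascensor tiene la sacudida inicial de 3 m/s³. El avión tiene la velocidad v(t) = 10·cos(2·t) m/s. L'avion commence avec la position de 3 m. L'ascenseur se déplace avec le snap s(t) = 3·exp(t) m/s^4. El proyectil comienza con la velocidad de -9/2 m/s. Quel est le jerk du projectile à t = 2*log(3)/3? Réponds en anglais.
We need to integrate our snap equation s(t) = 243·exp(-3·t/2)/16 1 time. The integral of snap, with j(0) = -81/8, gives jerk: j(t) = -81·exp(-3·t/2)/8. Using j(t) = -81·exp(-3·t/2)/8 and substituting t = 2*log(3)/3, we find j = -27/8.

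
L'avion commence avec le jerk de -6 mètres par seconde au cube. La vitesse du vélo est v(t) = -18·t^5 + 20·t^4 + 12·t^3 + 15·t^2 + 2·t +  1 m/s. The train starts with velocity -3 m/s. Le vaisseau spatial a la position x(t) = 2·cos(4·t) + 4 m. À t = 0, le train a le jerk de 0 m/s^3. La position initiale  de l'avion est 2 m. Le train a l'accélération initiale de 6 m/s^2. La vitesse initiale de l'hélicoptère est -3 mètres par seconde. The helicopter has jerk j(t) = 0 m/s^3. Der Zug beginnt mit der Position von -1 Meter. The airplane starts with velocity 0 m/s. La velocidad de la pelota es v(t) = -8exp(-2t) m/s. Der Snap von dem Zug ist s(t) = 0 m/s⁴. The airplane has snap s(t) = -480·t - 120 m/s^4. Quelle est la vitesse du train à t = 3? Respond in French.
En partant du snap s(t) = 0, nous prenons 3 primitives. En intégrant le snap et en utilisant la condition initiale j(0) = 0, nous obtenons j(t) = 0. L'intégrale du jerk est l'accélération. En utilisant a(0) = 6, nous obtenons a(t) = 6. La primitive de l'accélération, avec v(0) = -3, donne la vitesse: v(t) = 6·t - 3. Nous avons la vitesse v(t) = 6·t - 3. En substituant t = 3: v(3) = 15.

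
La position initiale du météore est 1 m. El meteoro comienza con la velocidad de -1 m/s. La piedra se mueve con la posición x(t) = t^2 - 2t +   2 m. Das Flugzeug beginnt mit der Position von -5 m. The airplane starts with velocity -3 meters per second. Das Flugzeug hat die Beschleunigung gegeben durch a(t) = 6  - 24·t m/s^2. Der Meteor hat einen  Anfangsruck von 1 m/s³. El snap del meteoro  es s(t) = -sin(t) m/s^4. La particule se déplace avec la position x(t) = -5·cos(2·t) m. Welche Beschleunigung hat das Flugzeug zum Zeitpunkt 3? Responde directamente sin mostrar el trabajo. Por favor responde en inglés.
The acceleration at t = 3 is a = -66.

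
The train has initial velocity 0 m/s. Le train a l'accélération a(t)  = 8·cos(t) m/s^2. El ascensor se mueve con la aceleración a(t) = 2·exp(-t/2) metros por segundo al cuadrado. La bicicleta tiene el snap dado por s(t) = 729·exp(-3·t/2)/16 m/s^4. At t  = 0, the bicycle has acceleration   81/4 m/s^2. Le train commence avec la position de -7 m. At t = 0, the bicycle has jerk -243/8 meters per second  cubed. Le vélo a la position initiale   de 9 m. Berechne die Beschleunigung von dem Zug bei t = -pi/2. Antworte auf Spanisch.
De la ecuación de la aceleración a(t) = 8·cos(t), sustituimos t = -pi/2 para obtener a = 0.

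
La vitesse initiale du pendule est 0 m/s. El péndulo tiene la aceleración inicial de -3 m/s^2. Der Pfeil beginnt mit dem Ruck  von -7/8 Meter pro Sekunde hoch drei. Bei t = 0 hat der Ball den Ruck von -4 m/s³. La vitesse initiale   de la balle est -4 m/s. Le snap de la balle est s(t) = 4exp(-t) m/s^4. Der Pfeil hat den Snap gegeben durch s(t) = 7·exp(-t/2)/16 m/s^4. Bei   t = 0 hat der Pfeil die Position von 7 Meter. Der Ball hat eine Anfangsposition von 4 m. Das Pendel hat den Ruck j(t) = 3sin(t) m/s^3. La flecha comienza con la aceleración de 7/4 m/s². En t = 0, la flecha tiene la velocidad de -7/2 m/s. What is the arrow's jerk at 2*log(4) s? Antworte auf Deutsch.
Wir müssen unsere Gleichung für den Snap s(t) = 7·exp(-t/2)/16 1-mal integrieren. Die Stammfunktion von dem Snap ist der Ruck. Mit j(0) = -7/8 erhalten wir j(t) = -7·exp(-t/2)/8. Aus der Gleichung für den Ruck j(t) = -7·exp(-t/2)/8, setzen wir t = 2*log(4) ein und erhalten j = -7/32.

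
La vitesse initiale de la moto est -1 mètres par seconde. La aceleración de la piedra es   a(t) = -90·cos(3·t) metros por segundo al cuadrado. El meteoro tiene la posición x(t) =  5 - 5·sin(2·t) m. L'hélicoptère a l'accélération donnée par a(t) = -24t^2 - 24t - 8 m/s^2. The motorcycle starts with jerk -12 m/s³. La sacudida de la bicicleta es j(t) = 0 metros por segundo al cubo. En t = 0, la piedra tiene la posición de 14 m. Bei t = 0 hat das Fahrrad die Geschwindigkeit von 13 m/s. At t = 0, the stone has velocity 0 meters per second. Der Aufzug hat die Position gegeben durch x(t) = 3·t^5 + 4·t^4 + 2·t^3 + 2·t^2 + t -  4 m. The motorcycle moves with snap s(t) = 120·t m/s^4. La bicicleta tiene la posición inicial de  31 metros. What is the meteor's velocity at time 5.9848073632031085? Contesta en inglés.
To solve this, we need to take 1 derivative of our position equation x(t) = 5 - 5·sin(2·t). Taking d/dt of x(t), we find v(t) = -10·cos(2·t). From the given velocity equation v(t) = -10·cos(2·t), we substitute t = 5.9848073632031085 to get v = -8.27163032126183.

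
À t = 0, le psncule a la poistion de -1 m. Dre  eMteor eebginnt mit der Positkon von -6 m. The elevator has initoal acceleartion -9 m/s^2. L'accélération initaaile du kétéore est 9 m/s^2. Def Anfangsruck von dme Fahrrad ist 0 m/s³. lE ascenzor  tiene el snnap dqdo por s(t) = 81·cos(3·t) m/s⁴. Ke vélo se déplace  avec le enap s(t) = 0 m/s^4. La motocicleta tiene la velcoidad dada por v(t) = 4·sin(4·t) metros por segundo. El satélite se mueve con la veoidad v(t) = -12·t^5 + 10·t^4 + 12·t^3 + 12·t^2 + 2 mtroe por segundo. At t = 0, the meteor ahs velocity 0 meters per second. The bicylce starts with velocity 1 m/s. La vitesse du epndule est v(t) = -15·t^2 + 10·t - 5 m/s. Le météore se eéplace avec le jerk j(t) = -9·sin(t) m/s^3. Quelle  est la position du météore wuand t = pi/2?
En partant du jerk j(t) = -9·sin(t), nous prenons 3 intégrales. La primitive du jerk est l'accélération. En utilisant a(0) = 9, nous obtenons a(t) = 9·cos(t). En intégrant l'accélération et en utilisant la condition initiale v(0) = 0, nous obtenons v(t) = 9·sin(t). En intégrant la vitesse et en utilisant la condition initiale x(0) = -6, nous obtenons x(t) = 3 - 9·cos(t). Nous avons la position x(t) = 3 - 9·cos(t). En substituant t = pi/2: x(pi/2) = 3.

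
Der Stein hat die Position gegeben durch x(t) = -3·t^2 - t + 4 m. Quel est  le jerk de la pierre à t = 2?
Nous devons dériver notre équation de la position x(t) = -3·t^2 - t + 4 3 fois. En prenant d/dt de x(t), nous trouvons v(t) = -6·t - 1. En prenant d/dt de v(t), nous trouvons a(t) = -6. La dérivée de l'accélération donne le jerk: j(t) = 0. En utilisant j(t) = 0 et en substituant t = 2, nous trouvons j = 0.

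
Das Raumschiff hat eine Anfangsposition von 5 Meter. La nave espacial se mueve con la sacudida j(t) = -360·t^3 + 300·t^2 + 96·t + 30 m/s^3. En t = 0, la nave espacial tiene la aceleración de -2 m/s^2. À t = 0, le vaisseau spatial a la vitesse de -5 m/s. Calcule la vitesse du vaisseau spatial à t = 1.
En partant du jerk j(t) = -360·t^3 + 300·t^2 + 96·t + 30, nous prenons 2 intégrales. La primitive du jerk, avec a(0) = -2, donne l'accélération: a(t) = -90·t^4 + 100·t^3 + 48·t^2 + 30·t - 2. La primitive de l'accélération, avec v(0) = -5, donne la vitesse: v(t) = -18·t^5 + 25·t^4 + 16·t^3 + 15·t^2 - 2·t - 5. De l'équation de la vitesse v(t) = -18·t^5 + 25·t^4 + 16·t^3 + 15·t^2 - 2·t - 5, nous substituons t = 1 pour obtenir v = 31.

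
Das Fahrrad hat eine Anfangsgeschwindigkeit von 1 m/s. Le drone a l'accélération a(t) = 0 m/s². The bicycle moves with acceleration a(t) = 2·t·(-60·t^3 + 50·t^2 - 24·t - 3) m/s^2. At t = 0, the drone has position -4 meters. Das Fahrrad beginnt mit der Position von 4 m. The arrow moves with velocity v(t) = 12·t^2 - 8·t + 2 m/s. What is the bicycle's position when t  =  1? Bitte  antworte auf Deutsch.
Wir müssen das Integral unserer Gleichung für die Beschleunigung a(t) = 2·t·(-60·t^3 + 50·t^2 - 24·t - 3) 2-mal finden. Mit ∫a(t)dt und Anwendung von v(0) = 1, finden wir v(t) = -24·t^5 + 25·t^4 - 16·t^3 - 3·t^2 + 1. Die Stammfunktion von der Geschwindigkeit, mit x(0) = 4, ergibt die Position: x(t) = -4·t^6 + 5·t^5 - 4·t^4 - t^3 + t + 4. Wir haben die Position x(t) = -4·t^6 + 5·t^5 - 4·t^4 - t^3 + t + 4. Durch Einsetzen von t = 1: x(1) = 1.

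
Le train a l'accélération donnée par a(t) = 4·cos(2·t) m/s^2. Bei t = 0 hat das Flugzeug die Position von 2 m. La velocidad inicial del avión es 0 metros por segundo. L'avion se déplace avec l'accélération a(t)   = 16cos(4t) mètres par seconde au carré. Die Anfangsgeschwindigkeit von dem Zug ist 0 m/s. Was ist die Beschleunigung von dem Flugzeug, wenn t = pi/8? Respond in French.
En utilisant a(t) = 16·cos(4·t) et en substituant t = pi/8, nous trouvons a = 0.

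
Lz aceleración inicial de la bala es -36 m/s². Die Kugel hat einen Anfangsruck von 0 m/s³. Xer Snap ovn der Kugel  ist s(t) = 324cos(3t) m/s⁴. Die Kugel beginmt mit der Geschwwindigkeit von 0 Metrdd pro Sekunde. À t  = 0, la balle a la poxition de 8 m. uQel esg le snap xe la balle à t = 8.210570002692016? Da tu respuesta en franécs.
De l'équation du snap s(t) = 324·cos(3·t), nous substituons t = 8.210570002692016 pour obtenir s = 284.176415398917.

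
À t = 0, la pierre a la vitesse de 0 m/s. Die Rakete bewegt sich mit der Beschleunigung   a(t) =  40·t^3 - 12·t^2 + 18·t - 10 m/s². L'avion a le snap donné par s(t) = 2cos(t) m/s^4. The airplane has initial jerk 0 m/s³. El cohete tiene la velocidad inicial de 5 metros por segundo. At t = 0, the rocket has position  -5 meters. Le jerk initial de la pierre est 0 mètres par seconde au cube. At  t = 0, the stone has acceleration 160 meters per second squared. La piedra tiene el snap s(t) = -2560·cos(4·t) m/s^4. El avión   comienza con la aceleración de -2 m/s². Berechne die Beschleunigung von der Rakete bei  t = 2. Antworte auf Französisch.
De l'équation de l'accélération a(t) = 40·t^3 - 12·t^2 + 18·t - 10, nous substituons t = 2 pour obtenir a = 298.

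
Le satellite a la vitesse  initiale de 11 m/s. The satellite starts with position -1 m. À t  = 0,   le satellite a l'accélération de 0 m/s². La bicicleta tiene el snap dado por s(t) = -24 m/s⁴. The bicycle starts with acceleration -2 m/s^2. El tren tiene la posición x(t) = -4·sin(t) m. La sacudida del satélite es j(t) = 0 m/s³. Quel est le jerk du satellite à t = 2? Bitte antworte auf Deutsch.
Wir haben den Ruck j(t) = 0. Durch Einsetzen von t = 2: j(2) = 0.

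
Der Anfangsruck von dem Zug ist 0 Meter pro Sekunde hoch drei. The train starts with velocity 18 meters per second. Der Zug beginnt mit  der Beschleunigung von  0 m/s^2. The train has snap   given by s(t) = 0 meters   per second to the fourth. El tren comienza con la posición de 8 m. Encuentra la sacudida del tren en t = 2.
Para resolver esto, necesitamos tomar 1 integral de nuestra ecuación del snap s(t) = 0. La integral del snap es la sacudida. Usando j(0) = 0, obtenemos j(t) = 0. De la ecuación de la sacudida j(t) = 0, sustituimos t = 2 para obtener j = 0.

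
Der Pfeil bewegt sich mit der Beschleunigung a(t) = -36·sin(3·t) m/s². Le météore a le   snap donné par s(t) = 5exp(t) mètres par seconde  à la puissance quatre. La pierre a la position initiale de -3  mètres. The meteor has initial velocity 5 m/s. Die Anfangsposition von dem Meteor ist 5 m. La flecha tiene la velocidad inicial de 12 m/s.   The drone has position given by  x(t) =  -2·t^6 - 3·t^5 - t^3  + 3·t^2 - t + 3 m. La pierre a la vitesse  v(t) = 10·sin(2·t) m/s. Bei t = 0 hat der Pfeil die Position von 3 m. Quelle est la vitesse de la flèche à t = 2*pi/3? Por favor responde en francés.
Nous devons trouver l'intégrale de notre équation de l'accélération a(t) = -36·sin(3·t) 1 fois. L'intégrale de l'accélération est la vitesse. En utilisant v(0) = 12, nous obtenons v(t) = 12·cos(3·t). En utilisant v(t) = 12·cos(3·t) et en substituant t = 2*pi/3, nous trouvons v = 12.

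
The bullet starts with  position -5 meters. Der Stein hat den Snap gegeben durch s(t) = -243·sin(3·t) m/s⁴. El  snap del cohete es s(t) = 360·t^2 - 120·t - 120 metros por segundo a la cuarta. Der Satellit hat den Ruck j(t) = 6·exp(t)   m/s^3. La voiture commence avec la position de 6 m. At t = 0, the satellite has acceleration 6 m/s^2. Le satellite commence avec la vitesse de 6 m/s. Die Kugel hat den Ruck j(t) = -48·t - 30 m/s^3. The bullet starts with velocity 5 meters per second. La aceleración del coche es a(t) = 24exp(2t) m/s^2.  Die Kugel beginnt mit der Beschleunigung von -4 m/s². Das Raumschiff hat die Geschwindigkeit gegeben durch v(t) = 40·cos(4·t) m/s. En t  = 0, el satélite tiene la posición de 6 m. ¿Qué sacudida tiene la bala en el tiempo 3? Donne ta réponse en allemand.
Wir haben den Ruck j(t) = -48·t - 30. Durch Einsetzen von t = 3: j(3) = -174.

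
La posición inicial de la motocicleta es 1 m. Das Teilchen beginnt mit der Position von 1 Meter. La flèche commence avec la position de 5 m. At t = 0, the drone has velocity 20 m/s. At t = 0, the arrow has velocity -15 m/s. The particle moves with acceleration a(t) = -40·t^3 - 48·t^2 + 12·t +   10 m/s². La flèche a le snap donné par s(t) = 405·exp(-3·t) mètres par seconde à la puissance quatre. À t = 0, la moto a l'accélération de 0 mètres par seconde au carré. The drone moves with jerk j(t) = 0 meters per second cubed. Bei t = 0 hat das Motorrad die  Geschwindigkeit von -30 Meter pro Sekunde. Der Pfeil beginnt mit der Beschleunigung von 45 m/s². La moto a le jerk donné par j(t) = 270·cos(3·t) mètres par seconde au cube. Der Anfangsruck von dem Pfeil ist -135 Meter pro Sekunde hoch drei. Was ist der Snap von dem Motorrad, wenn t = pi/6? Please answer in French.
Nous devons dériver notre équation du jerk j(t) = 270·cos(3·t) 1 fois. La dérivée du jerk donne le snap: s(t) = -810·sin(3·t). En utilisant s(t) = -810·sin(3·t) et en substituant t = pi/6, nous trouvons s = -810.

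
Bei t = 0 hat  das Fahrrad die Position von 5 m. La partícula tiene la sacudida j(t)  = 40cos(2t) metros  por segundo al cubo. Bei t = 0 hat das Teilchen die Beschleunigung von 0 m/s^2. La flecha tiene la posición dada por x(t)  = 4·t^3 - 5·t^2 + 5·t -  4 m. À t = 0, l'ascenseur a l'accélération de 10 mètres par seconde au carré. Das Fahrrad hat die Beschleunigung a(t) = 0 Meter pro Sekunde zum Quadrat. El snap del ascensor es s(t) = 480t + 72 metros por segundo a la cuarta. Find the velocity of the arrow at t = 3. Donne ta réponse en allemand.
Um dies zu lösen, müssen wir 1 Ableitung unserer Gleichung für die Position x(t) = 4·t^3 - 5·t^2 + 5·t - 4 nehmen. Durch Ableiten von der Position erhalten wir die Geschwindigkeit: v(t) = 12·t^2 - 10·t + 5. Aus der Gleichung für die Geschwindigkeit v(t) = 12·t^2 - 10·t + 5, setzen wir t = 3 ein und erhalten v = 83.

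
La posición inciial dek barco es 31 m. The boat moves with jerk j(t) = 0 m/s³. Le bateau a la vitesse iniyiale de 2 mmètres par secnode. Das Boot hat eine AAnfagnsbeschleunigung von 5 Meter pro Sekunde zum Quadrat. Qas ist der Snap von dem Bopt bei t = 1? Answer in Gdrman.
Ausgehend von dem Ruck j(t) = 0, nehmen wir 1 Ableitung. Die Ableitung von dem Ruck ergibt den Snap: s(t) = 0. Mit s(t) = 0 und Einsetzen von t = 1, finden wir s = 0.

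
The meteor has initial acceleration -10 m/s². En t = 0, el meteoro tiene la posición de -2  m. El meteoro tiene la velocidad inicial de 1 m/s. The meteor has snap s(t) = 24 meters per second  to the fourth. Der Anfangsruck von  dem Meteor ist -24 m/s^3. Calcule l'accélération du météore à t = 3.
Nous devons trouver l'intégrale de notre équation du snap s(t) = 24 2 fois. En intégrant le snap et en utilisant la condition initiale j(0) = -24, nous obtenons j(t) = 24·t - 24. En intégrant le jerk et en utilisant la condition initiale a(0) = -10, nous obtenons a(t) = 12·t^2 - 24·t - 10. De l'équation de l'accélération a(t) = 12·t^2 - 24·t - 10, nous substituons t = 3 pour obtenir a = 26.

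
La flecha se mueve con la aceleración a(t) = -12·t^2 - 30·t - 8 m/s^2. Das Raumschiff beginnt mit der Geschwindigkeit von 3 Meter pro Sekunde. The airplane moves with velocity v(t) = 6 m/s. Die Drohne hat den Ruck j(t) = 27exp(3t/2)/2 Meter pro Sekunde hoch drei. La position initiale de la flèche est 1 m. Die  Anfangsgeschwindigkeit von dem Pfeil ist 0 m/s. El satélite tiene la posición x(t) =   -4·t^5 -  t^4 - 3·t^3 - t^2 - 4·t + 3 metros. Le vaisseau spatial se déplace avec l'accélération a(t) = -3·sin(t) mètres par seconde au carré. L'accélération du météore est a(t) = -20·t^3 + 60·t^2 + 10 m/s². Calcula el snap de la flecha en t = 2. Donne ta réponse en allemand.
Wir müssen unsere Gleichung für die Beschleunigung a(t) = -12·t^2 - 30·t - 8 2-mal ableiten. Mit d/dt von a(t) finden wir j(t) = -24·t - 30. Mit d/dt von j(t) finden wir s(t) = -24. Aus der Gleichung für den Snap s(t) = -24, setzen wir t = 2 ein und erhalten s = -24.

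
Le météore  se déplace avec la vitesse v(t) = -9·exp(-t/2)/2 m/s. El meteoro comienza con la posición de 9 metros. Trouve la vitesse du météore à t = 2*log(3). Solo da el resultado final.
v(2*log(3)) = -3/2.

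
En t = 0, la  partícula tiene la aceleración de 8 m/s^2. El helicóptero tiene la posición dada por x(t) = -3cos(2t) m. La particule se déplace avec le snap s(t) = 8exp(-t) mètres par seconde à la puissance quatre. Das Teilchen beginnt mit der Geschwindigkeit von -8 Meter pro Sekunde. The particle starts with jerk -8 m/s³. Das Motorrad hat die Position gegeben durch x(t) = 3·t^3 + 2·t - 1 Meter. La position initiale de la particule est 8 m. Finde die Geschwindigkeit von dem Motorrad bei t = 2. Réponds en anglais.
Starting from position x(t) = 3·t^3 + 2·t - 1, we take 1 derivative. Taking d/dt of x(t), we find v(t) = 9·t^2 + 2. From the given velocity equation v(t) = 9·t^2 + 2, we substitute t = 2 to get v = 38.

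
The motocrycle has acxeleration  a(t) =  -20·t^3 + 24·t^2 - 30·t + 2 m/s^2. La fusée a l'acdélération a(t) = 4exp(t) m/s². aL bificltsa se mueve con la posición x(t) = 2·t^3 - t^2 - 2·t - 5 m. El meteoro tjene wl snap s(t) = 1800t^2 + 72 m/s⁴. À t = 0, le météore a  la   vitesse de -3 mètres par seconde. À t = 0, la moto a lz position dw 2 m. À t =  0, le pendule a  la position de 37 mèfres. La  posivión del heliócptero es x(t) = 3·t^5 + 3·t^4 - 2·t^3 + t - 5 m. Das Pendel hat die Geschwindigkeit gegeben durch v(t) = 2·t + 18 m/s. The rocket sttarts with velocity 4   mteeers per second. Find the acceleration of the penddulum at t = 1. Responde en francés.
Pour résoudre ceci, nous devons prendre 1 dérivée de notre équation de la vitesse v(t) = 2·t + 18. La dérivée de la vitesse donne l'accélération: a(t) = 2. Nous avons l'accélération a(t) = 2. En substituant t = 1: a(1) = 2.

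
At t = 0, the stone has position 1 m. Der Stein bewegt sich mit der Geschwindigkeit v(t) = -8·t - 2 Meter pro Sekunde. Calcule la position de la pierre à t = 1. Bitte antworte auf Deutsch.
Wir müssen die Stammfunktion unserer Gleichung für die Geschwindigkeit v(t) = -8·t - 2 1-mal finden. Durch Integration von der Geschwindigkeit und Verwendung der Anfangsbedingung x(0) = 1, erhalten wir x(t) = -4·t^2 - 2·t + 1. Aus der Gleichung für die Position x(t) = -4·t^2 - 2·t + 1, setzen wir t = 1 ein und erhalten x = -5.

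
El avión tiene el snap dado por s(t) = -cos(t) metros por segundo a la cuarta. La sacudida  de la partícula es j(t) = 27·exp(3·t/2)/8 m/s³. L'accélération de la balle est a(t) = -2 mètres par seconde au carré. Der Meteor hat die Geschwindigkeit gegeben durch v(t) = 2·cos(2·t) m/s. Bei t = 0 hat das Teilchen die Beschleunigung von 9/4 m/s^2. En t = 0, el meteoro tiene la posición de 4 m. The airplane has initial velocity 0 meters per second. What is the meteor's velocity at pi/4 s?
Using v(t) = 2·cos(2·t) and substituting t = pi/4, we find v = 0.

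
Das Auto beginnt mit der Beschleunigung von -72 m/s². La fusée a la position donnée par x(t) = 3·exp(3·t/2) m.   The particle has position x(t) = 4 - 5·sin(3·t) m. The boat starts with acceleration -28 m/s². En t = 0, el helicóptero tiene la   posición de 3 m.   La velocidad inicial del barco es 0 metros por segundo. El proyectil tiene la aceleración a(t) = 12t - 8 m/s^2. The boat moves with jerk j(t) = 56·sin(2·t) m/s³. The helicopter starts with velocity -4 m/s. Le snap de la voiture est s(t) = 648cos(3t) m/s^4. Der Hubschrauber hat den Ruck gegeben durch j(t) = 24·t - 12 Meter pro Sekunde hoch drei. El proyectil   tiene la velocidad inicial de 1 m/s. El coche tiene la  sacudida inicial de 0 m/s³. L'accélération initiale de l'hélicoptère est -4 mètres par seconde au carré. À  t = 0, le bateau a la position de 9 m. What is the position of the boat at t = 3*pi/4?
To find the answer, we compute 3 antiderivatives of j(t) = 56·sin(2·t). Finding the antiderivative of j(t) and using a(0) = -28: a(t) = -28·cos(2·t). Taking ∫a(t)dt and applying v(0) = 0, we find v(t) = -14·sin(2·t). Taking ∫v(t)dt and applying x(0) = 9, we find x(t) = 7·cos(2·t) + 2. Using x(t) = 7·cos(2·t) + 2 and substituting t = 3*pi/4, we find x = 2.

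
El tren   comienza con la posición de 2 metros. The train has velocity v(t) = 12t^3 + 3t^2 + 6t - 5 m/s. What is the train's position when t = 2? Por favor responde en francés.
En partant de la vitesse v(t) = 12·t^3 + 3·t^2 + 6·t - 5, nous prenons 1 intégrale. En intégrant la vitesse et en utilisant la condition initiale x(0) = 2, nous obtenons x(t) = 3·t^4 + t^3 + 3·t^2 - 5·t + 2. Nous avons la position x(t) = 3·t^4 + t^3 + 3·t^2 - 5·t + 2. En substituant t = 2: x(2) = 60.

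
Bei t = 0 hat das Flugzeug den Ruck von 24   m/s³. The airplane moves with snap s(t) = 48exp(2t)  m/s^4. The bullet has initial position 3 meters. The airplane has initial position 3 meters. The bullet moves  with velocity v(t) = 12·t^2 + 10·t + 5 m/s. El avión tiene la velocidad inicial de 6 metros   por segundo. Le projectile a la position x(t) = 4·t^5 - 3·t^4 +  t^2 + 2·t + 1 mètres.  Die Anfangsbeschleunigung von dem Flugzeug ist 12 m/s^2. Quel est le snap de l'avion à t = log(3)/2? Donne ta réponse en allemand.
Mit s(t) = 48·exp(2·t) und Einsetzen von t = log(3)/2, finden wir s = 144.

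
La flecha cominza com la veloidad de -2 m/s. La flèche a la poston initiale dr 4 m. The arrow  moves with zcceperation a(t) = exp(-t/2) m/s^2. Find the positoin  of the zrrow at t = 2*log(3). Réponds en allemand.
Um dies zu lösen, müssen wir 2 Stammfunktionen unserer Gleichung für die Beschleunigung a(t) = exp(-t/2) finden. Mit ∫a(t)dt und Anwendung von v(0) = -2, finden wir v(t) = -2·exp(-t/2). Durch Integration von der Geschwindigkeit und Verwendung der Anfangsbedingung x(0) = 4, erhalten wir x(t) = 4·exp(-t/2). Wir haben die Position x(t) = 4·exp(-t/2). Durch Einsetzen von t = 2*log(3): x(2*log(3)) = 4/3.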